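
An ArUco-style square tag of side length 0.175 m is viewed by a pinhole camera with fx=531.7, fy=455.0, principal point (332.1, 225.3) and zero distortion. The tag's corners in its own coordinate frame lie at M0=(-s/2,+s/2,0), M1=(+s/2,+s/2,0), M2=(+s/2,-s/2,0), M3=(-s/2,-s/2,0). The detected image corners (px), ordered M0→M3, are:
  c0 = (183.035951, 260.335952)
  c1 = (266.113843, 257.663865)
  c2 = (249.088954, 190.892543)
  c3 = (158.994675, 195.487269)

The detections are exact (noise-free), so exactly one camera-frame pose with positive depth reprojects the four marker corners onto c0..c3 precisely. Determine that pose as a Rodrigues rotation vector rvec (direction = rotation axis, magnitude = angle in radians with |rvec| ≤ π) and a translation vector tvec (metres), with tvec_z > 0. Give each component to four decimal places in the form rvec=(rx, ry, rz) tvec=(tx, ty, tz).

Intrinsics K: fx=531.7, fy=455.0, cx=332.1, cy=225.3
Marker side s = 0.175 m; corners in marker frame (Z=0):
  M0 = (-0.0875, +0.0875, 0)
  M1 = (+0.0875, +0.0875, 0)
  M2 = (+0.0875, -0.0875, 0)
  M3 = (-0.0875, -0.0875, 0)
Detected image corners:
  c0 = (183.035951, 260.335952) px
  c1 = (266.113843, 257.663865) px
  c2 = (249.088954, 190.892543) px
  c3 = (158.994675, 195.487269) px
Planar DLT: solve 8×8 A·h = b for H (H[2,2]=1):
  H  [+464.00050 +223.90418 +214.22541]
  H  [-52.07551 +488.16539 +227.54558]
  H  [-0.13955 +0.49614 +1.00000]
B = K⁻¹H; ‖b₁‖=0.970988, ‖b₂‖=0.970988; λ = 2/(‖b₁‖+‖b₂‖) = 1.029879, sign → tz>0 ⇒ λ=+1.029879
r₁ = λ·B[:,0] = (+0.98852,-0.04671,-0.14372); r₂ = λ·B[:,1] = (+0.11454,+0.85193,+0.51097)
r₃ = r₁×r₂ = (+0.09857,-0.52156,+0.84750); SVD([r₁ r₂ r₃]) → R = UVᵀ:
  R  [+0.98852 +0.11454 +0.09857]
  R  [-0.04671 +0.85193 -0.52156]
  R  [-0.14372 +0.51097 +0.84750]
t = (-0.22832, +0.00508, +1.02988) m
tr R = 2.687951; θ = arccos((tr R − 1)/2) = 0.566144 rad = 32.438°
axis k = ((R−Rᵀ)₃₂, (R−Rᵀ)₁₃, (R−Rᵀ)₂₁) / (2 sinθ) = (+0.962493, +0.225861, -0.150311)
rvec = θ·k = (+0.544910, +0.127870, -0.085098)

rvec=(0.5449, 0.1279, -0.0851) tvec=(-0.2283, 0.0051, 1.0299)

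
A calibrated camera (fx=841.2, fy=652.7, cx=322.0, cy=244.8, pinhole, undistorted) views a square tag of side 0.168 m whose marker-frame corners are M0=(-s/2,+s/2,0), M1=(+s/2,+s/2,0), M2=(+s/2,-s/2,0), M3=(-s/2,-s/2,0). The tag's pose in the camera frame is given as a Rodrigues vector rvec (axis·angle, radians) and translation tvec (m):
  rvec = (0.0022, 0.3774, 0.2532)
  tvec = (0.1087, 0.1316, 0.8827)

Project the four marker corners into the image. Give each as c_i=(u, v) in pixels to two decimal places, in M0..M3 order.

Intrinsics K: fx=841.2, fy=652.7, cx=322.0, cy=244.8
Marker side s = 0.168 m; corners in marker frame (Z=0):
  M0 = (-0.0840, +0.0840, 0)
  M1 = (+0.0840, +0.0840, 0)
  M2 = (+0.0840, -0.0840, 0)
  M3 = (-0.0840, -0.0840, 0)
rvec = (0.0022, 0.3774, 0.2532), |rvec| = θ = 0.45447 rad = 26.039°
Rodrigues: sinθ=0.43899, 1−cosθ=0.10151; R = I + sinθ·[k]× + (1−cosθ)·[k]×²:
    [+0.89849 -0.24417 +0.36482]
    [+0.24498 +0.96849 +0.04484]
    [-0.36427 +0.04909 +0.93000]
t = (0.1087, 0.1316, 0.8827) m
M0: Pc = R·M0+t = (+0.01272, +0.19237, +0.91742); u = 841.2·(+0.01272)/0.91742 + 322.0 = 333.6600, v = 652.7·(+0.19237)/0.91742 + 244.8 = 381.6651
M1: Pc = R·M1+t = (+0.16366, +0.23353, +0.85622); u = 841.2·(+0.16366)/0.85622 + 322.0 = 482.7918, v = 652.7·(+0.23353)/0.85622 + 244.8 = 422.8211
M2: Pc = R·M2+t = (+0.20468, +0.07083, +0.84798); u = 841.2·(+0.20468)/0.84798 + 322.0 = 525.0473, v = 652.7·(+0.07083)/0.84798 + 244.8 = 299.3151
M3: Pc = R·M3+t = (+0.05374, +0.02967, +0.90918); u = 841.2·(+0.05374)/0.90918 + 322.0 = 371.7187, v = 652.7·(+0.02967)/0.90918 + 244.8 = 266.0990

c0=(333.66, 381.67) c1=(482.79, 422.82) c2=(525.05, 299.32) c3=(371.72, 266.10)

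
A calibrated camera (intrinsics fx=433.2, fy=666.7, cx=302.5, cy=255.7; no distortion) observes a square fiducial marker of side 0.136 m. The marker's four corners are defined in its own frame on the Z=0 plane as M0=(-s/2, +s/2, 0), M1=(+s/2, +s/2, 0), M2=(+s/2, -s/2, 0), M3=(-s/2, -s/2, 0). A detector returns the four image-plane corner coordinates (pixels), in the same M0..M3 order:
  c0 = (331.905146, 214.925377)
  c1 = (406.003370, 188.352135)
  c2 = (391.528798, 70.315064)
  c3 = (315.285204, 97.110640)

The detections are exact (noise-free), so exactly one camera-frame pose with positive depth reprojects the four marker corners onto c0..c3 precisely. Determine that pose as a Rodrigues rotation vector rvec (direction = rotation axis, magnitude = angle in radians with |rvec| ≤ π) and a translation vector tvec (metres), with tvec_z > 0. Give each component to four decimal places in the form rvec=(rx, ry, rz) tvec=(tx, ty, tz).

Intrinsics K: fx=433.2, fy=666.7, cx=302.5, cy=255.7
Marker side s = 0.136 m; corners in marker frame (Z=0):
  M0 = (-0.0680, +0.0680, 0)
  M1 = (+0.0680, +0.0680, 0)
  M2 = (+0.0680, -0.0680, 0)
  M3 = (-0.0680, -0.0680, 0)
Detected image corners:
  c0 = (331.905146, 214.925377) px
  c1 = (406.003370, 188.352135) px
  c2 = (391.528798, 70.315064) px
  c3 = (315.285204, 97.110640) px
Planar DLT: solve 8×8 A·h = b for H (H[2,2]=1):
  H  [+564.21918 +187.69602 +361.37014]
  H  [-191.61494 +896.09704 +143.46143]
  H  [+0.03212 +0.20321 +1.00000]
B = K⁻¹H; ‖b₁‖=1.315032, ‖b₂‖=1.315032; λ = 2/(‖b₁‖+‖b₂‖) = 0.760438, sign → tz>0 ⇒ λ=+0.760438
r₁ = λ·B[:,0] = (+0.97337,-0.22792,+0.02442); r₂ = λ·B[:,1] = (+0.22158,+0.96282,+0.15453)
r₃ = r₁×r₂ = (-0.05874,-0.14500,+0.98769); SVD([r₁ r₂ r₃]) → R = UVᵀ:
  R  [+0.97337 +0.22158 -0.05874]
  R  [-0.22792 +0.96282 -0.14500]
  R  [+0.02442 +0.15453 +0.98769]
t = (+0.10334, -0.12802, +0.76044) m
tr R = 2.923881; θ = arccos((tr R − 1)/2) = 0.276780 rad = 15.858°
axis k = ((R−Rᵀ)₃₂, (R−Rᵀ)₁₃, (R−Rᵀ)₂₁) / (2 sinθ) = (+0.548067, -0.152167, -0.822477)
rvec = θ·k = (+0.151694, -0.042117, -0.227645)

rvec=(0.1517, -0.0421, -0.2276) tvec=(0.1033, -0.1280, 0.7604)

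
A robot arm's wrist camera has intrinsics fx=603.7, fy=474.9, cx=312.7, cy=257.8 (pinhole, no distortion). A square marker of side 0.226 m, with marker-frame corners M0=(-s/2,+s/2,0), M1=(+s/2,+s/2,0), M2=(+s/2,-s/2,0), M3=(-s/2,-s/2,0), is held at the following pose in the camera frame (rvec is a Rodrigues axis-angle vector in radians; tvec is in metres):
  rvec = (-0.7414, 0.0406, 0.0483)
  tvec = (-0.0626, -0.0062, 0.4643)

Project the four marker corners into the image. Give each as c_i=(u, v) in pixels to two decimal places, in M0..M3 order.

c0=(34.05, 346.55) c1=(381.59, 357.70) c2=(376.85, 181.30) c3=(126.26, 177.19)

Intrinsics K: fx=603.7, fy=474.9, cx=312.7, cy=257.8
Marker side s = 0.226 m; corners in marker frame (Z=0):
  M0 = (-0.1130, +0.1130, 0)
  M1 = (+0.1130, +0.1130, 0)
  M2 = (+0.1130, -0.1130, 0)
  M3 = (-0.1130, -0.1130, 0)
rvec = (-0.7414, 0.0406, 0.0483), |rvec| = θ = 0.74408 rad = 42.633°
Rodrigues: sinθ=0.67730, 1−cosθ=0.26429; R = I + sinθ·[k]× + (1−cosθ)·[k]×²:
    [+0.99810 -0.05833 +0.01986]
    [+0.02960 +0.73650 +0.67579]
    [-0.05405 -0.67392 +0.73682]
t = (-0.0626, -0.0062, 0.4643) m
M0: Pc = R·M0+t = (-0.18198, +0.07368, +0.39425); u = 603.7·(-0.18198)/0.39425 + 312.7 = 34.0490, v = 474.9·(+0.07368)/0.39425 + 257.8 = 346.5512
M1: Pc = R·M1+t = (+0.04359, +0.08037, +0.38204); u = 603.7·(+0.04359)/0.38204 + 312.7 = 381.5867, v = 474.9·(+0.08037)/0.38204 + 257.8 = 357.7035
M2: Pc = R·M2+t = (+0.05678, -0.08608, +0.53435); u = 603.7·(+0.05678)/0.53435 + 312.7 = 376.8462, v = 474.9·(-0.08608)/0.53435 + 257.8 = 181.2964
M3: Pc = R·M3+t = (-0.16879, -0.09277, +0.54656); u = 603.7·(-0.16879)/0.54656 + 312.7 = 126.2601, v = 474.9·(-0.09277)/0.54656 + 257.8 = 177.1944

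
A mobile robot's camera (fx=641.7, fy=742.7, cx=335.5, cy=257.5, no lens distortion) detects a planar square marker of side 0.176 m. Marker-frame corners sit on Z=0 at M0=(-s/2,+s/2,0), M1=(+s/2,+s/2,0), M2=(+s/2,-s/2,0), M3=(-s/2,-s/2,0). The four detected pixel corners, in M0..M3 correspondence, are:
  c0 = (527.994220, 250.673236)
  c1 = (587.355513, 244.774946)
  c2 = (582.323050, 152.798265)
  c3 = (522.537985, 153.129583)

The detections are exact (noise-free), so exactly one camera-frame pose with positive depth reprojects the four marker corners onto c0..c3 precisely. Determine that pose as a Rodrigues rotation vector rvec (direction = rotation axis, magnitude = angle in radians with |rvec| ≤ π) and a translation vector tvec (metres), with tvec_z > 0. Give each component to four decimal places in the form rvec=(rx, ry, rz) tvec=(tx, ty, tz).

rvec=(-0.0017, -0.4792, -0.0715) tvec=(0.4736, -0.1061, 1.3788)

Intrinsics K: fx=641.7, fy=742.7, cx=335.5, cy=257.5
Marker side s = 0.176 m; corners in marker frame (Z=0):
  M0 = (-0.0880, +0.0880, 0)
  M1 = (+0.0880, +0.0880, 0)
  M2 = (+0.0880, -0.0880, 0)
  M3 = (-0.0880, -0.0880, 0)
Detected image corners:
  c0 = (527.994220, 250.673236) px
  c1 = (587.355513, 244.774946) px
  c2 = (582.323050, 152.798265) px
  c3 = (522.537985, 153.129583) px
Planar DLT: solve 8×8 A·h = b for H (H[2,2]=1):
  H  [+523.95764 +35.86812 +555.93113]
  H  [+49.23332 +540.14894 +200.34408]
  H  [+0.33416 +0.01100 +1.00000]
B = K⁻¹H; ‖b₁‖=0.725282, ‖b₂‖=0.725282; λ = 2/(‖b₁‖+‖b₂‖) = 1.378773, sign → tz>0 ⇒ λ=+1.378773
r₁ = λ·B[:,0] = (+0.88491,-0.06834,+0.46073); r₂ = λ·B[:,1] = (+0.06914,+0.99749,+0.01517)
r₃ = r₁×r₂ = (-0.46061,+0.01843,+0.88741); SVD([r₁ r₂ r₃]) → R = UVᵀ:
  R  [+0.88491 +0.06914 -0.46061]
  R  [-0.06834 +0.99749 +0.01843]
  R  [+0.46073 +0.01517 +0.88741]
t = (+0.47362, -0.10611, +1.37877) m
tr R = 2.769811; θ = arccos((tr R − 1)/2) = 0.484505 rad = 27.760°
axis k = ((R−Rᵀ)₃₂, (R−Rᵀ)₁₃, (R−Rᵀ)₂₁) / (2 sinθ) = (-0.003503, -0.989044, -0.147579)
rvec = θ·k = (-0.001697, -0.479197, -0.071503)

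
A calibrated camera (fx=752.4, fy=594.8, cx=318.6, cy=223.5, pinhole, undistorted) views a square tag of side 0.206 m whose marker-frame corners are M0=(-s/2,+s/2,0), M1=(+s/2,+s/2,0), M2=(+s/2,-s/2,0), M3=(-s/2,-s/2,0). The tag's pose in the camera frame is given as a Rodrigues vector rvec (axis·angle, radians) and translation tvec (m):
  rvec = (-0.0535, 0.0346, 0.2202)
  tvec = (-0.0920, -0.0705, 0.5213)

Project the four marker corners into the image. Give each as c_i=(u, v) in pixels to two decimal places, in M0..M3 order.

Intrinsics K: fx=752.4, fy=594.8, cx=318.6, cy=223.5
Marker side s = 0.206 m; corners in marker frame (Z=0):
  M0 = (-0.1030, +0.1030, 0)
  M1 = (+0.1030, +0.1030, 0)
  M2 = (+0.1030, -0.1030, 0)
  M3 = (-0.1030, -0.1030, 0)
rvec = (-0.0535, 0.0346, 0.2202), |rvec| = θ = 0.22923 rad = 13.134°
Rodrigues: sinθ=0.22723, 1−cosθ=0.02616; R = I + sinθ·[k]× + (1−cosθ)·[k]×²:
    [+0.97527 -0.21920 +0.02843]
    [+0.21736 +0.97444 +0.05683]
    [-0.04016 -0.04924 +0.99798]
t = (-0.0920, -0.0705, 0.5213) m
M0: Pc = R·M0+t = (-0.21503, +0.00748, +0.52037); u = 752.4·(-0.21503)/0.52037 + 318.6 = 7.6867, v = 594.8·(+0.00748)/0.52037 + 223.5 = 232.0493
M1: Pc = R·M1+t = (-0.01413, +0.05225, +0.51209); u = 752.4·(-0.01413)/0.51209 + 318.6 = 297.8466, v = 594.8·(+0.05225)/0.51209 + 223.5 = 284.1943
M2: Pc = R·M2+t = (+0.03103, -0.14848, +0.52223); u = 752.4·(+0.03103)/0.52223 + 318.6 = 363.3056, v = 594.8·(-0.14848)/0.52223 + 223.5 = 54.3892
M3: Pc = R·M3+t = (-0.16987, -0.19325, +0.53051); u = 752.4·(-0.16987)/0.53051 + 318.6 = 77.6727, v = 594.8·(-0.19325)/0.53051 + 223.5 = 6.8252

c0=(7.69, 232.05) c1=(297.85, 284.19) c2=(363.31, 54.39) c3=(77.67, 6.83)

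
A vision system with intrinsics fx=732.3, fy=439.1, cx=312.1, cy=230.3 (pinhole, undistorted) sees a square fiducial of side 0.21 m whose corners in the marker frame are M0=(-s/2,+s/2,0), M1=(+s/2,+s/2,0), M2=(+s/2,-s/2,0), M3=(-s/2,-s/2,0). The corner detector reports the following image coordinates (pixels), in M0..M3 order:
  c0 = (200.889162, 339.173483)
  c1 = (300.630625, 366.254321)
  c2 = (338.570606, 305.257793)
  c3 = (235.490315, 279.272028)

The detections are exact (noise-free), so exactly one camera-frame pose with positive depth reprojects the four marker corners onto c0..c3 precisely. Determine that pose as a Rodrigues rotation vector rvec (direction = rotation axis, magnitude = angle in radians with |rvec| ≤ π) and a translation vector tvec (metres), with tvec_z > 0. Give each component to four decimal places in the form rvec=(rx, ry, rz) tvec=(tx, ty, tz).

Intrinsics K: fx=732.3, fy=439.1, cx=312.1, cy=230.3
Marker side s = 0.21 m; corners in marker frame (Z=0):
  M0 = (-0.1050, +0.1050, 0)
  M1 = (+0.1050, +0.1050, 0)
  M2 = (+0.1050, -0.1050, 0)
  M3 = (-0.1050, -0.1050, 0)
Detected image corners:
  c0 = (200.889162, 339.173483) px
  c1 = (300.630625, 366.254321) px
  c2 = (338.570606, 305.257793) px
  c3 = (235.490315, 279.272028) px
Planar DLT: solve 8×8 A·h = b for H (H[2,2]=1):
  H  [+446.77572 -143.33866 +267.97429]
  H  [+83.15277 +322.91526 +322.64810]
  H  [-0.13404 +0.10884 +1.00000]
B = K⁻¹H; ‖b₁‖=0.728413, ‖b₂‖=0.728413; λ = 2/(‖b₁‖+‖b₂‖) = 1.372847, sign → tz>0 ⇒ λ=+1.372847
r₁ = λ·B[:,0] = (+0.91600,+0.35649,-0.18401); r₂ = λ·B[:,1] = (-0.33240,+0.93123,+0.14942)
r₃ = r₁×r₂ = (+0.22463,-0.07570,+0.97150); SVD([r₁ r₂ r₃]) → R = UVᵀ:
  R  [+0.91600 -0.33240 +0.22463]
  R  [+0.35649 +0.93123 -0.07570]
  R  [-0.18401 +0.14942 +0.97150]
t = (-0.08272, +0.28873, +1.37285) m
tr R = 2.818726; θ = arccos((tr R − 1)/2) = 0.429046 rad = 24.583°
axis k = ((R−Rᵀ)₃₂, (R−Rᵀ)₁₃, (R−Rᵀ)₂₁) / (2 sinθ) = (+0.270577, +0.491151, +0.827985)
rvec = θ·k = (+0.116090, +0.210726, +0.355244)

rvec=(0.1161, 0.2107, 0.3552) tvec=(-0.0827, 0.2887, 1.3728)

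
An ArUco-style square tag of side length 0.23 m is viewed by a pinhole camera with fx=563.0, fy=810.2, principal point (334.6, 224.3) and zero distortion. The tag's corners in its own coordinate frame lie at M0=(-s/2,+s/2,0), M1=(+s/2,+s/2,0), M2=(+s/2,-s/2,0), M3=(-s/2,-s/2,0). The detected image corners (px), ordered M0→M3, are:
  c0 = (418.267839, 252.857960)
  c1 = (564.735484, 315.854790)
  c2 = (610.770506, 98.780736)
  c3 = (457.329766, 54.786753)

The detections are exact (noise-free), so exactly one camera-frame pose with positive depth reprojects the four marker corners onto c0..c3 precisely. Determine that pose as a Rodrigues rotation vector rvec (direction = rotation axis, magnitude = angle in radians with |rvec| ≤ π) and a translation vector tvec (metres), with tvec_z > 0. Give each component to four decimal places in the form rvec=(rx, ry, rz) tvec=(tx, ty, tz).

rvec=(0.0214, 0.3816, 0.2758) tvec=(0.2693, -0.0472, 0.8694)

Intrinsics K: fx=563.0, fy=810.2, cx=334.6, cy=224.3
Marker side s = 0.23 m; corners in marker frame (Z=0):
  M0 = (-0.1150, +0.1150, 0)
  M1 = (+0.1150, +0.1150, 0)
  M2 = (+0.1150, -0.1150, 0)
  M3 = (-0.1150, -0.1150, 0)
Detected image corners:
  c0 = (418.267839, 252.857960) px
  c1 = (564.735484, 315.854790) px
  c2 = (610.770506, 98.780736) px
  c3 = (457.329766, 54.786753) px
Planar DLT: solve 8×8 A·h = b for H (H[2,2]=1):
  H  [+436.73754 -141.61982 +508.95565]
  H  [+157.24072 +915.51309 +180.27233]
  H  [-0.41947 +0.08316 +1.00000]
B = K⁻¹H; ‖b₁‖=1.150157, ‖b₂‖=1.150157; λ = 2/(‖b₁‖+‖b₂‖) = 0.869446, sign → tz>0 ⇒ λ=+0.869446
r₁ = λ·B[:,0] = (+0.89121,+0.26971,-0.36470); r₂ = λ·B[:,1] = (-0.26168,+0.96244,+0.07230)
r₃ = r₁×r₂ = (+0.37051,+0.03100,+0.92831); SVD([r₁ r₂ r₃]) → R = UVᵀ:
  R  [+0.89121 -0.26168 +0.37051]
  R  [+0.26971 +0.96244 +0.03100]
  R  [-0.36470 +0.07230 +0.92831]
t = (+0.26926, -0.04725, +0.86945) m
tr R = 2.781963; θ = arccos((tr R − 1)/2) = 0.471294 rad = 27.003°
axis k = ((R−Rᵀ)₃₂, (R−Rᵀ)₁₃, (R−Rᵀ)₂₁) / (2 sinθ) = (+0.045487, +0.809633, +0.585171)
rvec = θ·k = (+0.021438, +0.381575, +0.275787)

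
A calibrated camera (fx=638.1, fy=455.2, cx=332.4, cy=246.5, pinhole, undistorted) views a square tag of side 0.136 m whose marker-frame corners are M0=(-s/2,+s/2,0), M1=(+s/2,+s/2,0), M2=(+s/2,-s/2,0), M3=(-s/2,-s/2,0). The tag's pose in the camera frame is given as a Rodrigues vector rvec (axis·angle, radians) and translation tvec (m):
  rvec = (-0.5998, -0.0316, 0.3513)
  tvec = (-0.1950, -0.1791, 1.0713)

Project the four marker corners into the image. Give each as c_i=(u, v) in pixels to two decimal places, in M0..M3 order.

Intrinsics K: fx=638.1, fy=455.2, cx=332.4, cy=246.5
Marker side s = 0.136 m; corners in marker frame (Z=0):
  M0 = (-0.0680, +0.0680, 0)
  M1 = (+0.0680, +0.0680, 0)
  M2 = (+0.0680, -0.0680, 0)
  M3 = (-0.0680, -0.0680, 0)
rvec = (-0.5998, -0.0316, 0.3513), |rvec| = θ = 0.69582 rad = 39.868°
Rodrigues: sinθ=0.64102, 1−cosθ=0.23247; R = I + sinθ·[k]× + (1−cosθ)·[k]×²:
    [+0.94026 -0.31453 -0.13028]
    [+0.33273 +0.76801 +0.54723]
    [-0.07206 -0.55789 +0.82678]
t = (-0.1950, -0.1791, 1.0713) m
M0: Pc = R·M0+t = (-0.28033, -0.14950, +1.03826); u = 638.1·(-0.28033)/1.03826 + 332.4 = 160.1162, v = 455.2·(-0.14950)/1.03826 + 246.5 = 180.9550
M1: Pc = R·M1+t = (-0.15245, -0.10425, +1.02846); u = 638.1·(-0.15245)/1.02846 + 332.4 = 237.8139, v = 455.2·(-0.10425)/1.02846 + 246.5 = 200.3588
M2: Pc = R·M2+t = (-0.10967, -0.20870, +1.10434); u = 638.1·(-0.10967)/1.10434 + 332.4 = 269.0289, v = 455.2·(-0.20870)/1.10434 + 246.5 = 160.4758
M3: Pc = R·M3+t = (-0.23755, -0.25395, +1.11414); u = 638.1·(-0.23755)/1.11414 + 332.4 = 196.3479, v = 455.2·(-0.25395)/1.11414 + 246.5 = 142.7442

c0=(160.12, 180.96) c1=(237.81, 200.36) c2=(269.03, 160.48) c3=(196.35, 142.74)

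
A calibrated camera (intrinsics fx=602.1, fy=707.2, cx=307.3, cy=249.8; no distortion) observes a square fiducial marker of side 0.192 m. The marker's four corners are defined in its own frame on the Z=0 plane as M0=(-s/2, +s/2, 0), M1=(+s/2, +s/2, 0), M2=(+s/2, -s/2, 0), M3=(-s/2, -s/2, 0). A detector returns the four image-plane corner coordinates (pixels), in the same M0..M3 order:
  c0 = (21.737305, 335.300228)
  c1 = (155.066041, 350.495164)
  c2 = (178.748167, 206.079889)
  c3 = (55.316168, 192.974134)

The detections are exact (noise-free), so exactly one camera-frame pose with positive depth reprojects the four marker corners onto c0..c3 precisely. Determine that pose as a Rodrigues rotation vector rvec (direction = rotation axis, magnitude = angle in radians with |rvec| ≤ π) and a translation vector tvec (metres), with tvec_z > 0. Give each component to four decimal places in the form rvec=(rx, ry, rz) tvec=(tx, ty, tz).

rvec=(-0.3734, 0.0141, 0.0963) tvec=(-0.3012, 0.0233, 0.8880)

Intrinsics K: fx=602.1, fy=707.2, cx=307.3, cy=249.8
Marker side s = 0.192 m; corners in marker frame (Z=0):
  M0 = (-0.0960, +0.0960, 0)
  M1 = (+0.0960, +0.0960, 0)
  M2 = (+0.0960, -0.0960, 0)
  M3 = (-0.0960, -0.0960, 0)
Detected image corners:
  c0 = (21.737305, 335.300228) px
  c1 = (155.066041, 350.495164) px
  c2 = (178.748167, 206.079889) px
  c3 = (55.316168, 192.974134) px
Planar DLT: solve 8×8 A·h = b for H (H[2,2]=1):
  H  [+663.98971 -191.25933 +103.06089]
  H  [+63.86152 +635.66400 +268.37071]
  H  [-0.03549 -0.40942 +1.00000]
B = K⁻¹H; ‖b₁‖=1.126168, ‖b₂‖=1.126168; λ = 2/(‖b₁‖+‖b₂‖) = 0.887967, sign → tz>0 ⇒ λ=+0.887967
r₁ = λ·B[:,0] = (+0.99532,+0.09132,-0.03151); r₂ = λ·B[:,1] = (-0.09652,+0.92656,-0.36355)
r₃ = r₁×r₂ = (-0.00400,+0.36489,+0.93104); SVD([r₁ r₂ r₃]) → R = UVᵀ:
  R  [+0.99532 -0.09652 -0.00400]
  R  [+0.09132 +0.92656 +0.36489]
  R  [-0.03151 -0.36355 +0.93104]
t = (-0.30121, +0.02332, +0.88797) m
tr R = 2.852925; θ = arccos((tr R − 1)/2) = 0.385893 rad = 22.110°
axis k = ((R−Rᵀ)₃₂, (R−Rᵀ)₁₃, (R−Rᵀ)₂₁) / (2 sinθ) = (-0.967680, +0.036544, +0.249520)
rvec = θ·k = (-0.373421, +0.014102, +0.096288)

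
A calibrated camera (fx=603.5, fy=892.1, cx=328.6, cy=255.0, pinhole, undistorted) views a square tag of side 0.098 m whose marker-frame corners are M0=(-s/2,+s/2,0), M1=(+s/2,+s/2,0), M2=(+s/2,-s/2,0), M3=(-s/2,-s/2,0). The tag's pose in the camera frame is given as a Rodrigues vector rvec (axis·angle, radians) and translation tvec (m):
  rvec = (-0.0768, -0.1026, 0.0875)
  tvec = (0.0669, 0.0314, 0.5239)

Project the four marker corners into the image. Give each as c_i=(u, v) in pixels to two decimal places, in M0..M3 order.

Intrinsics K: fx=603.5, fy=892.1, cx=328.6, cy=255.0
Marker side s = 0.098 m; corners in marker frame (Z=0):
  M0 = (-0.0490, +0.0490, 0)
  M1 = (+0.0490, +0.0490, 0)
  M2 = (+0.0490, -0.0490, 0)
  M3 = (-0.0490, -0.0490, 0)
rvec = (-0.0768, -0.1026, 0.0875), |rvec| = θ = 0.15518 rad = 8.891°
Rodrigues: sinθ=0.15456, 1−cosθ=0.01202; R = I + sinθ·[k]× + (1−cosθ)·[k]×²:
    [+0.99093 -0.08322 -0.10554]
    [+0.09108 +0.99324 +0.07201]
    [+0.09884 -0.08097 +0.99180]
t = (0.0669, 0.0314, 0.5239) m
M0: Pc = R·M0+t = (+0.01427, +0.07561, +0.51509); u = 603.5·(+0.01427)/0.51509 + 328.6 = 345.3157, v = 892.1·(+0.07561)/0.51509 + 255.0 = 385.9438
M1: Pc = R·M1+t = (+0.11138, +0.08453, +0.52478); u = 603.5·(+0.11138)/0.52478 + 328.6 = 456.6862, v = 892.1·(+0.08453)/0.52478 + 255.0 = 398.7007
M2: Pc = R·M2+t = (+0.11953, -0.01281, +0.53271); u = 603.5·(+0.11953)/0.53271 + 328.6 = 464.0173, v = 892.1·(-0.01281)/0.53271 + 255.0 = 233.5552
M3: Pc = R·M3+t = (+0.02242, -0.02173, +0.52302); u = 603.5·(+0.02242)/0.52302 + 328.6 = 354.4722, v = 892.1·(-0.02173)/0.52302 + 255.0 = 217.9334

c0=(345.32, 385.94) c1=(456.69, 398.70) c2=(464.02, 233.56) c3=(354.47, 217.93)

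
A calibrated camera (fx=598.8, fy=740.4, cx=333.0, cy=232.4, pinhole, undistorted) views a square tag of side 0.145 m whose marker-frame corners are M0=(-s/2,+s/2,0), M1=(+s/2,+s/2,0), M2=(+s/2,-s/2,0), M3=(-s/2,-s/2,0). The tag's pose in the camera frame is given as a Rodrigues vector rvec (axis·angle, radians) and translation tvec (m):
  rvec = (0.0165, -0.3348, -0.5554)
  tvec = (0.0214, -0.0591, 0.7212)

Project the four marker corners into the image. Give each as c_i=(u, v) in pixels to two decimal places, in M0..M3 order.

Intrinsics K: fx=598.8, fy=740.4, cx=333.0, cy=232.4
Marker side s = 0.145 m; corners in marker frame (Z=0):
  M0 = (-0.0725, +0.0725, 0)
  M1 = (+0.0725, +0.0725, 0)
  M2 = (+0.0725, -0.0725, 0)
  M3 = (-0.0725, -0.0725, 0)
rvec = (0.0165, -0.3348, -0.5554), |rvec| = θ = 0.64872 rad = 37.169°
Rodrigues: sinθ=0.60416, 1−cosθ=0.20314; R = I + sinθ·[k]× + (1−cosθ)·[k]×²:
    [+0.79699 +0.51459 -0.31623]
    [-0.51992 +0.85097 +0.07439]
    [+0.30738 +0.10513 +0.94576]
t = (0.0214, -0.0591, 0.7212) m
M0: Pc = R·M0+t = (+0.00093, +0.04029, +0.70654); u = 598.8·(+0.00093)/0.70654 + 333.0 = 333.7847, v = 740.4·(+0.04029)/0.70654 + 232.4 = 274.6206
M1: Pc = R·M1+t = (+0.11649, -0.03510, +0.75111); u = 598.8·(+0.11649)/0.75111 + 333.0 = 425.8683, v = 740.4·(-0.03510)/0.75111 + 232.4 = 197.8011
M2: Pc = R·M2+t = (+0.04187, -0.15849, +0.73586); u = 598.8·(+0.04187)/0.73586 + 333.0 = 367.0746, v = 740.4·(-0.15849)/0.73586 + 232.4 = 72.9334
M3: Pc = R·M3+t = (-0.07369, -0.08310, +0.69129); u = 598.8·(-0.07369)/0.69129 + 333.0 = 269.1698, v = 740.4·(-0.08310)/0.69129 + 232.4 = 143.3961

c0=(333.78, 274.62) c1=(425.87, 197.80) c2=(367.07, 72.93) c3=(269.17, 143.40)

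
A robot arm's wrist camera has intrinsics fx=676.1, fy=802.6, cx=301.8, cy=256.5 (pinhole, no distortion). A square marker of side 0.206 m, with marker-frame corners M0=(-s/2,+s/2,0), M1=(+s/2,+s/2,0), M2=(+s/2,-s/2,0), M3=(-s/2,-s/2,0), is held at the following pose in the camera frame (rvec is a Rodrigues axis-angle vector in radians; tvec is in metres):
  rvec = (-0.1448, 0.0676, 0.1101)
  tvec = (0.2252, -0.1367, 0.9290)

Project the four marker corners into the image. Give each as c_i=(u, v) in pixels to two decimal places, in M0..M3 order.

c0=(383.38, 216.33) c1=(537.08, 234.70) c2=(546.83, 61.59) c3=(397.64, 46.59)

Intrinsics K: fx=676.1, fy=802.6, cx=301.8, cy=256.5
Marker side s = 0.206 m; corners in marker frame (Z=0):
  M0 = (-0.1030, +0.1030, 0)
  M1 = (+0.1030, +0.1030, 0)
  M2 = (+0.1030, -0.1030, 0)
  M3 = (-0.1030, -0.1030, 0)
rvec = (-0.1448, 0.0676, 0.1101), |rvec| = θ = 0.19406 rad = 11.119°
Rodrigues: sinθ=0.19284, 1−cosθ=0.01877; R = I + sinθ·[k]× + (1−cosθ)·[k]×²:
    [+0.99168 -0.11429 +0.05923]
    [+0.10453 +0.98351 +0.14760]
    [-0.07512 -0.14018 +0.98727]
t = (0.2252, -0.1367, 0.9290) m
M0: Pc = R·M0+t = (+0.11129, -0.04617, +0.92230); u = 676.1·(+0.11129)/0.92230 + 301.8 = 383.3786, v = 802.6·(-0.04617)/0.92230 + 256.5 = 216.3260
M1: Pc = R·M1+t = (+0.31557, -0.02463, +0.90682); u = 676.1·(+0.31557)/0.90682 + 301.8 = 537.0803, v = 802.6·(-0.02463)/0.90682 + 256.5 = 234.6990
M2: Pc = R·M2+t = (+0.33911, -0.22723, +0.93570); u = 676.1·(+0.33911)/0.93570 + 301.8 = 546.8307, v = 802.6·(-0.22723)/0.93570 + 256.5 = 61.5890
M3: Pc = R·M3+t = (+0.13483, -0.24877, +0.95118); u = 676.1·(+0.13483)/0.95118 + 301.8 = 397.6368, v = 802.6·(-0.24877)/0.95118 + 256.5 = 46.5903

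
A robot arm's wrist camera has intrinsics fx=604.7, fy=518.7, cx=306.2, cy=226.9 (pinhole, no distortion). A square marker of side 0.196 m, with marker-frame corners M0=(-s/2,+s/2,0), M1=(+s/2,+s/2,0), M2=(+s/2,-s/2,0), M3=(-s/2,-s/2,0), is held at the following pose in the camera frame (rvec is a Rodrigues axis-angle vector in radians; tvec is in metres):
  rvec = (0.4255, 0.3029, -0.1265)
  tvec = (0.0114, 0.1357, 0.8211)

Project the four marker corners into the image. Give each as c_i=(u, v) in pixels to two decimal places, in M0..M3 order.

Intrinsics K: fx=604.7, fy=518.7, cx=306.2, cy=226.9
Marker side s = 0.196 m; corners in marker frame (Z=0):
  M0 = (-0.0980, +0.0980, 0)
  M1 = (+0.0980, +0.0980, 0)
  M2 = (+0.0980, -0.0980, 0)
  M3 = (-0.0980, -0.0980, 0)
rvec = (0.4255, 0.3029, -0.1265), |rvec| = θ = 0.53740 rad = 30.791°
Rodrigues: sinθ=0.51191, 1−cosθ=0.14096; R = I + sinθ·[k]× + (1−cosθ)·[k]×²:
    [+0.94741 +0.18340 +0.26226]
    [-0.05759 +0.90382 -0.42401]
    [-0.31480 +0.38661 +0.86685]
t = (0.0114, 0.1357, 0.8211) m
M0: Pc = R·M0+t = (-0.06347, +0.22992, +0.88984); u = 604.7·(-0.06347)/0.88984 + 306.2 = 263.0666, v = 518.7·(+0.22992)/0.88984 + 226.9 = 360.9230
M1: Pc = R·M1+t = (+0.12222, +0.21863, +0.82814); u = 604.7·(+0.12222)/0.82814 + 306.2 = 395.4439, v = 518.7·(+0.21863)/0.82814 + 226.9 = 363.8382
M2: Pc = R·M2+t = (+0.08627, +0.04148, +0.75236); u = 604.7·(+0.08627)/0.75236 + 306.2 = 375.5403, v = 518.7·(+0.04148)/0.75236 + 226.9 = 255.4985
M3: Pc = R·M3+t = (-0.09942, +0.05277, +0.81406); u = 604.7·(-0.09942)/0.81406 + 306.2 = 232.3493, v = 518.7·(+0.05277)/0.81406 + 226.9 = 260.5234

c0=(263.07, 360.92) c1=(395.44, 363.84) c2=(375.54, 255.50) c3=(232.35, 260.52)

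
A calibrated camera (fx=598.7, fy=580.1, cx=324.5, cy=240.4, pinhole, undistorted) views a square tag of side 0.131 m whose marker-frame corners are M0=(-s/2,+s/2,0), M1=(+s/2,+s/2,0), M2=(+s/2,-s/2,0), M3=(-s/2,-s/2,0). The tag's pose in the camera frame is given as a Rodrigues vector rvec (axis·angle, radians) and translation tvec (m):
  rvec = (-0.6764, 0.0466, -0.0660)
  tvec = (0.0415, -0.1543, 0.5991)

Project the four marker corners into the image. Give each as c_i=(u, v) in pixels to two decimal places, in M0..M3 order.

Intrinsics K: fx=598.7, fy=580.1, cx=324.5, cy=240.4
Marker side s = 0.131 m; corners in marker frame (Z=0):
  M0 = (-0.0655, +0.0655, 0)
  M1 = (+0.0655, +0.0655, 0)
  M2 = (+0.0655, -0.0655, 0)
  M3 = (-0.0655, -0.0655, 0)
rvec = (-0.6764, 0.0466, -0.0660), |rvec| = θ = 0.68121 rad = 39.030°
Rodrigues: sinθ=0.62973, 1−cosθ=0.22319; R = I + sinθ·[k]× + (1−cosθ)·[k]×²:
    [+0.99686 +0.04585 +0.06455]
    [-0.07617 +0.77786 +0.62381]
    [-0.02161 -0.62677 +0.77891]
t = (0.0415, -0.1543, 0.5991) m
M0: Pc = R·M0+t = (-0.02079, -0.09836, +0.55946); u = 598.7·(-0.02079)/0.55946 + 324.5 = 302.2508, v = 580.1·(-0.09836)/0.55946 + 240.4 = 138.4105
M1: Pc = R·M1+t = (+0.10980, -0.10834, +0.55663); u = 598.7·(+0.10980)/0.55663 + 324.5 = 442.5959, v = 580.1·(-0.10834)/0.55663 + 240.4 = 127.4925
M2: Pc = R·M2+t = (+0.10379, -0.21024, +0.63874); u = 598.7·(+0.10379)/0.63874 + 324.5 = 421.7851, v = 580.1·(-0.21024)/0.63874 + 240.4 = 49.4616
M3: Pc = R·M3+t = (-0.02680, -0.20026, +0.64157); u = 598.7·(-0.02680)/0.64157 + 324.5 = 299.4929, v = 580.1·(-0.20026)/0.64157 + 240.4 = 59.3266

c0=(302.25, 138.41) c1=(442.60, 127.49) c2=(421.79, 49.46) c3=(299.49, 59.33)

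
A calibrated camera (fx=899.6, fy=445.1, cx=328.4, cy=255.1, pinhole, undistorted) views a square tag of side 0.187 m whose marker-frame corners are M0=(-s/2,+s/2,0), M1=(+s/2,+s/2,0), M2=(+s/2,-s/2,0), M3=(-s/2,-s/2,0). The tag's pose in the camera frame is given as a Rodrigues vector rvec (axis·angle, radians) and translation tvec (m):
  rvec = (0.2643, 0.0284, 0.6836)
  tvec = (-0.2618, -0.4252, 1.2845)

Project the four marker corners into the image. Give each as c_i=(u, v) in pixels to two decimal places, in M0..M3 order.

c0=(57.35, 113.47) c1=(159.09, 154.45) c2=(235.21, 101.89) c3=(130.36, 58.91)

Intrinsics K: fx=899.6, fy=445.1, cx=328.4, cy=255.1
Marker side s = 0.187 m; corners in marker frame (Z=0):
  M0 = (-0.0935, +0.0935, 0)
  M1 = (+0.0935, +0.0935, 0)
  M2 = (+0.0935, -0.0935, 0)
  M3 = (-0.0935, -0.0935, 0)
rvec = (0.2643, 0.0284, 0.6836), |rvec| = θ = 0.73346 rad = 42.024°
Rodrigues: sinθ=0.66945, 1−cosθ=0.25714; R = I + sinθ·[k]× + (1−cosθ)·[k]×²:
    [+0.77625 -0.62035 +0.11228]
    [+0.62752 +0.74325 -0.23195]
    [+0.06044 +0.25051 +0.96623]
t = (-0.2618, -0.4252, 1.2845) m
M0: Pc = R·M0+t = (-0.39238, -0.41438, +1.30227); u = 899.6·(-0.39238)/1.30227 + 328.4 = 57.3455, v = 445.1·(-0.41438)/1.30227 + 255.1 = 113.4702
M1: Pc = R·M1+t = (-0.24722, -0.29703, +1.31357); u = 899.6·(-0.24722)/1.31357 + 328.4 = 159.0894, v = 445.1·(-0.29703)/1.31357 + 255.1 = 154.4513
M2: Pc = R·M2+t = (-0.13122, -0.43602, +1.26673); u = 899.6·(-0.13122)/1.26673 + 328.4 = 235.2119, v = 445.1·(-0.43602)/1.26673 + 255.1 = 101.8923
M3: Pc = R·M3+t = (-0.27638, -0.55337, +1.25543); u = 899.6·(-0.27638)/1.25543 + 328.4 = 130.3568, v = 445.1·(-0.55337)/1.25543 + 255.1 = 58.9088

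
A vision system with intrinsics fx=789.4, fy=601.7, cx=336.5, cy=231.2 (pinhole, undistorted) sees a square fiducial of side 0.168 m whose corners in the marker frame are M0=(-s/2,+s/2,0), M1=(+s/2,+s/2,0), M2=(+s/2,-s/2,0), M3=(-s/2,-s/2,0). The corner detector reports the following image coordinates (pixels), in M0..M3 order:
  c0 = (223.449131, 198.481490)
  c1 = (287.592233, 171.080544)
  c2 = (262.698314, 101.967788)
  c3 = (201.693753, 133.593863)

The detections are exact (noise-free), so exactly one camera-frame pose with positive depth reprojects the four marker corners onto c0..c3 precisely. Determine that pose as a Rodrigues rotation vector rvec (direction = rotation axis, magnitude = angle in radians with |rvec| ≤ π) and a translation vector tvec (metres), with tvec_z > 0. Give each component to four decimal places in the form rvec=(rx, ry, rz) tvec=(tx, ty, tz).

rvec=(-0.0916, 0.6838, -0.3267) tvec=(-0.1653, -0.1842, 1.3897)

Intrinsics K: fx=789.4, fy=601.7, cx=336.5, cy=231.2
Marker side s = 0.168 m; corners in marker frame (Z=0):
  M0 = (-0.0840, +0.0840, 0)
  M1 = (+0.0840, +0.0840, 0)
  M2 = (+0.0840, -0.0840, 0)
  M3 = (-0.0840, -0.0840, 0)
Detected image corners:
  c0 = (223.449131, 198.481490) px
  c1 = (287.592233, 171.080544) px
  c2 = (262.698314, 101.967788) px
  c3 = (201.693753, 133.593863) px
Planar DLT: solve 8×8 A·h = b for H (H[2,2]=1):
  H  [+266.18303 +105.26674 +242.58062]
  H  [-241.68570 +377.73680 +151.43717]
  H  [-0.43539 -0.13626 +1.00000]
B = K⁻¹H; ‖b₁‖=0.719588, ‖b₂‖=0.719588; λ = 2/(‖b₁‖+‖b₂‖) = 1.389684, sign → tz>0 ⇒ λ=+1.389684
r₁ = λ·B[:,0] = (+0.72652,-0.32571,-0.60505); r₂ = λ·B[:,1] = (+0.26603,+0.94518,-0.18936)
r₃ = r₁×r₂ = (+0.63356,-0.02339,+0.77334); SVD([r₁ r₂ r₃]) → R = UVᵀ:
  R  [+0.72652 +0.26603 +0.63356]
  R  [-0.32571 +0.94518 -0.02339]
  R  [-0.60505 -0.18936 +0.77334]
t = (-0.16534, -0.18422, +1.38968) m
tr R = 2.445034; θ = arccos((tr R − 1)/2) = 0.763360 rad = 43.737°
axis k = ((R−Rᵀ)₃₂, (R−Rᵀ)₁₃, (R−Rᵀ)₂₁) / (2 sinθ) = (-0.120034, +0.895791, -0.427960)
rvec = θ·k = (-0.091629, +0.683811, -0.326687)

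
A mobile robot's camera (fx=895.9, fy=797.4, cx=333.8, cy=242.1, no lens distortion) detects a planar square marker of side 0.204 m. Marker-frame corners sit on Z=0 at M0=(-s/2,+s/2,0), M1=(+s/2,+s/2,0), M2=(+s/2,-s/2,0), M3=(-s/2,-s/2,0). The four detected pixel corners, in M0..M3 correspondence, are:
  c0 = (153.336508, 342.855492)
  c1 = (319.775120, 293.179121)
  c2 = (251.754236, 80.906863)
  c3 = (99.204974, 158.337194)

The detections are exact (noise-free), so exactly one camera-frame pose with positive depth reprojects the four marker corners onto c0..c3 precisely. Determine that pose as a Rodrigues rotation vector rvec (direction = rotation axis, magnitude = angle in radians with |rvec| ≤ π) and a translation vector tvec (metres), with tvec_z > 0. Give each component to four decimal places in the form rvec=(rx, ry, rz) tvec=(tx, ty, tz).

Intrinsics K: fx=895.9, fy=797.4, cx=333.8, cy=242.1
Marker side s = 0.204 m; corners in marker frame (Z=0):
  M0 = (-0.1020, +0.1020, 0)
  M1 = (+0.1020, +0.1020, 0)
  M2 = (+0.1020, -0.1020, 0)
  M3 = (-0.1020, -0.1020, 0)
Detected image corners:
  c0 = (153.336508, 342.855492) px
  c1 = (319.775120, 293.179121) px
  c2 = (251.754236, 80.906863) px
  c3 = (99.204974, 158.337194) px
Planar DLT: solve 8×8 A·h = b for H (H[2,2]=1):
  H  [+630.39175 +266.70204 +199.60261]
  H  [-472.86352 +935.42199 +219.71364]
  H  [-0.73262 -0.14633 +1.00000]
B = K⁻¹H; ‖b₁‖=1.275860, ‖b₂‖=1.275860; λ = 2/(‖b₁‖+‖b₂‖) = 0.783785, sign → tz>0 ⇒ λ=+0.783785
r₁ = λ·B[:,0] = (+0.76545,-0.29045,-0.57422); r₂ = λ·B[:,1] = (+0.27606,+0.95427,-0.11469)
r₃ = r₁×r₂ = (+0.58127,-0.07073,+0.81063); SVD([r₁ r₂ r₃]) → R = UVᵀ:
  R  [+0.76545 +0.27606 +0.58127]
  R  [-0.29045 +0.95427 -0.07073]
  R  [-0.57422 -0.11469 +0.81063]
t = (-0.11740, -0.02200, +0.78378) m
tr R = 2.530350; θ = arccos((tr R − 1)/2) = 0.699483 rad = 40.077°
axis k = ((R−Rᵀ)₃₂, (R−Rᵀ)₁₃, (R−Rᵀ)₂₁) / (2 sinθ) = (-0.034146, +0.897369, -0.439958)
rvec = θ·k = (-0.023884, +0.627694, -0.307743)

rvec=(-0.0239, 0.6277, -0.3077) tvec=(-0.1174, -0.0220, 0.7838)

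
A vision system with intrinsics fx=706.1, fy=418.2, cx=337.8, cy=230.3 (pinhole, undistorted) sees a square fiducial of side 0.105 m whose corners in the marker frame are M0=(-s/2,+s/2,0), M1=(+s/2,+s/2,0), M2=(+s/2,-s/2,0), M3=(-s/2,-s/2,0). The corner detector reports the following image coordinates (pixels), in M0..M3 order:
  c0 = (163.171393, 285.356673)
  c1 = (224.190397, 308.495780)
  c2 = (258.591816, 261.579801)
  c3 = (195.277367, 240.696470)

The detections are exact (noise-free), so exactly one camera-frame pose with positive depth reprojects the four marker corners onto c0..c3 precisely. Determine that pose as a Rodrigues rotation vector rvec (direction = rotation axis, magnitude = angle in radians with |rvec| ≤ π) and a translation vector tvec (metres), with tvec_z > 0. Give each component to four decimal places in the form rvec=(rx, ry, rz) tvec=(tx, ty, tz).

rvec=(-0.0276, 0.4658, 0.4233) tvec=(-0.1580, 0.0905, 0.8691)

Intrinsics K: fx=706.1, fy=418.2, cx=337.8, cy=230.3
Marker side s = 0.105 m; corners in marker frame (Z=0):
  M0 = (-0.0525, +0.0525, 0)
  M1 = (+0.0525, +0.0525, 0)
  M2 = (+0.0525, -0.0525, 0)
  M3 = (-0.0525, -0.0525, 0)
Detected image corners:
  c0 = (163.171393, 285.356673) px
  c1 = (224.190397, 308.495780) px
  c2 = (258.591816, 261.579801) px
  c3 = (195.277367, 240.696470) px
Planar DLT: solve 8×8 A·h = b for H (H[2,2]=1):
  H  [+485.24601 -299.56790 +209.40934]
  H  [+70.55118 +457.73678 +273.83510]
  H  [-0.50769 +0.08009 +1.00000]
B = K⁻¹H; ‖b₁‖=1.150567, ‖b₂‖=1.150567; λ = 2/(‖b₁‖+‖b₂‖) = 0.869137, sign → tz>0 ⇒ λ=+0.869137
r₁ = λ·B[:,0] = (+0.80839,+0.38962,-0.44126); r₂ = λ·B[:,1] = (-0.40204,+0.91297,+0.06961)
r₃ = r₁×r₂ = (+0.42997,+0.12113,+0.89468); SVD([r₁ r₂ r₃]) → R = UVᵀ:
  R  [+0.80839 -0.40204 +0.42997]
  R  [+0.38962 +0.91297 +0.12113]
  R  [-0.44126 +0.06961 +0.89468]
t = (-0.15804, +0.09048, +0.86914) m
tr R = 2.616038; θ = arccos((tr R − 1)/2) = 0.630015 rad = 36.097°
axis k = ((R−Rᵀ)₃₂, (R−Rᵀ)₁₃, (R−Rᵀ)₂₁) / (2 sinθ) = (-0.043730, +0.739388, +0.671858)
rvec = θ·k = (-0.027551, +0.465825, +0.423280)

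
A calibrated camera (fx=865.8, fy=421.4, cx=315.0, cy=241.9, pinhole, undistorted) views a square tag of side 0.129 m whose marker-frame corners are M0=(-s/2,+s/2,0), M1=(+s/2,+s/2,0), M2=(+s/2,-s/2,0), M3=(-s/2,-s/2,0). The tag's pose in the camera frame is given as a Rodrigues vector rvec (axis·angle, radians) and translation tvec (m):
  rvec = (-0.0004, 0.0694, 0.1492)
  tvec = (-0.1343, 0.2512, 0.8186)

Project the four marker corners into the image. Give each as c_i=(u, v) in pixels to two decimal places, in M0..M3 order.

c0=(96.80, 398.21) c1=(229.69, 409.83) c2=(250.01, 343.90) c3=(116.80, 332.99)

Intrinsics K: fx=865.8, fy=421.4, cx=315.0, cy=241.9
Marker side s = 0.129 m; corners in marker frame (Z=0):
  M0 = (-0.0645, +0.0645, 0)
  M1 = (+0.0645, +0.0645, 0)
  M2 = (+0.0645, -0.0645, 0)
  M3 = (-0.0645, -0.0645, 0)
rvec = (-0.0004, 0.0694, 0.1492), |rvec| = θ = 0.16455 rad = 9.428°
Rodrigues: sinθ=0.16381, 1−cosθ=0.01351; R = I + sinθ·[k]× + (1−cosθ)·[k]×²:
    [+0.98649 -0.14854 +0.06906]
    [+0.14851 +0.98889 +0.00556]
    [-0.06912 +0.00477 +0.99760]
t = (-0.1343, 0.2512, 0.8186) m
M0: Pc = R·M0+t = (-0.20751, +0.30540, +0.82337); u = 865.8·(-0.20751)/0.82337 + 315.0 = 96.7957, v = 421.4·(+0.30540)/0.82337 + 241.9 = 398.2066
M1: Pc = R·M1+t = (-0.08025, +0.32456, +0.81445); u = 865.8·(-0.08025)/0.81445 + 315.0 = 229.6880, v = 421.4·(+0.32456)/0.81445 + 241.9 = 409.8304
M2: Pc = R·M2+t = (-0.06109, +0.19700, +0.81383); u = 865.8·(-0.06109)/0.81383 + 315.0 = 250.0089, v = 421.4·(+0.19700)/0.81383 + 241.9 = 343.9034
M3: Pc = R·M3+t = (-0.18835, +0.17784, +0.82275); u = 865.8·(-0.18835)/0.82275 + 315.0 = 116.7971, v = 421.4·(+0.17784)/0.82275 + 241.9 = 332.9854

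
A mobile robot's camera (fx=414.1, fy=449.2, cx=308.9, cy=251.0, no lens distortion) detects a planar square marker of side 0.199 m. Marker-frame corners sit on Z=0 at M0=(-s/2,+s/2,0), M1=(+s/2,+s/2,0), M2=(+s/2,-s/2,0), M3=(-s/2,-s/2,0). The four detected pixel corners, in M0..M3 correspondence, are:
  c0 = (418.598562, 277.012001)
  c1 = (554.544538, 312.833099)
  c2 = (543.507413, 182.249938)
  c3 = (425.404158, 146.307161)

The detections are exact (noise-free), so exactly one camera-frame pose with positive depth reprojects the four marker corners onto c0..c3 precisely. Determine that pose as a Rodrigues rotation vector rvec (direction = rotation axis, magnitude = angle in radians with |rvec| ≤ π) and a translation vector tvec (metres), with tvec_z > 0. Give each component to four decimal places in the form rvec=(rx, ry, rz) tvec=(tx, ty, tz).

Intrinsics K: fx=414.1, fy=449.2, cx=308.9, cy=251.0
Marker side s = 0.199 m; corners in marker frame (Z=0):
  M0 = (-0.0995, +0.0995, 0)
  M1 = (+0.0995, +0.0995, 0)
  M2 = (+0.0995, -0.0995, 0)
  M3 = (-0.0995, -0.0995, 0)
Detected image corners:
  c0 = (418.598562, 277.012001) px
  c1 = (554.544538, 312.833099) px
  c2 = (543.507413, 182.249938) px
  c3 = (425.404158, 146.307161) px
Planar DLT: solve 8×8 A·h = b for H (H[2,2]=1):
  H  [+731.99222 -332.79720 +486.69951]
  H  [+226.12916 +493.66723 +225.34724]
  H  [+0.19946 -0.70918 +1.00000]
B = K⁻¹H; ‖b₁‖=1.677554, ‖b₂‖=1.677554; λ = 2/(‖b₁‖+‖b₂‖) = 0.596106, sign → tz>0 ⇒ λ=+0.596106
r₁ = λ·B[:,0] = (+0.96502,+0.23364,+0.11890); r₂ = λ·B[:,1] = (-0.16372,+0.89134,-0.42275)
r₃ = r₁×r₂ = (-0.20475,+0.38850,+0.89841); SVD([r₁ r₂ r₃]) → R = UVᵀ:
  R  [+0.96502 -0.16372 -0.20475]
  R  [+0.23364 +0.89134 +0.38850]
  R  [+0.11890 -0.42275 +0.89841]
t = (+0.25595, -0.03404, +0.59611) m
tr R = 2.754774; θ = arccos((tr R − 1)/2) = 0.500408 rad = 28.671°
axis k = ((R−Rᵀ)₃₂, (R−Rᵀ)₁₃, (R−Rᵀ)₂₁) / (2 sinθ) = (-0.845430, -0.337290, +0.414105)
rvec = θ·k = (-0.423060, -0.168783, +0.207221)

rvec=(-0.4231, -0.1688, 0.2072) tvec=(0.2559, -0.0340, 0.5961)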